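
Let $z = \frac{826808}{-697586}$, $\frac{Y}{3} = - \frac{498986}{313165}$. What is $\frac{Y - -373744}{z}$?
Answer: $- \frac{20411722617518993}{64731831830} \approx -3.1533 \cdot 10^{5}$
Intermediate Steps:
$Y = - \frac{1496958}{313165}$ ($Y = 3 \left(- \frac{498986}{313165}\right) = - \frac{1496958}{313165} \approx -4.7801$)
$z = - \frac{413404}{348793}$ ($z = 826808 \left(- \frac{1}{697586}\right) = - \frac{413404}{348793} \approx -1.1852$)
$\frac{Y - -373744}{z} = \frac{- \frac{1496958}{313165} - -373744}{- \frac{413404}{348793}} = \left(- \frac{1496958}{313165} + 373744\right) \left(- \frac{348793}{413404}\right) = \frac{117042042802}{313165} \left(- \frac{348793}{413404}\right) = - \frac{20411722617518993}{64731831830}$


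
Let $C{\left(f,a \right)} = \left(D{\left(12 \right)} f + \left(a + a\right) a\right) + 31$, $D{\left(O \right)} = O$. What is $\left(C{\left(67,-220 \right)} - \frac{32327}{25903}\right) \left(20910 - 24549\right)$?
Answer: $- \frac{9203056756842}{25903} \approx -3.5529 \cdot 10^{8}$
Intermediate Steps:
$C{\left(f,a \right)} = 31 + 2 a^{2} + 12 f$ ($C{\left(f,a \right)} = \left(12 f + \left(a + a\right) a\right) + 31 = \left(12 f + 2 a a\right) + 31 = \left(12 f + 2 a^{2}\right) + 31 = \left(2 a^{2} + 12 f\right) + 31 = 31 + 2 a^{2} + 12 f$)
$\left(C{\left(67,-220 \right)} - \frac{32327}{25903}\right) \left(20910 - 24549\right) = \left(\left(31 + 2 \left(-220\right)^{2} + 12 \cdot 67\right) - \frac{32327}{25903}\right) \left(20910 - 24549\right) = \left(\left(31 + 2 \cdot 48400 + 804\right) - \frac{32327}{25903}\right) \left(-3639\right) = \left(\left(31 + 96800 + 804\right) - \frac{32327}{25903}\right) \left(-3639\right) = \left(97635 - \frac{32327}{25903}\right) \left(-3639\right) = \frac{2529007078}{25903} \left(-3639\right) = - \frac{9203056756842}{25903}$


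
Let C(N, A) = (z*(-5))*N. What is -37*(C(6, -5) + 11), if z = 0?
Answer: -407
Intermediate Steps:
C(N, A) = 0 (C(N, A) = (0*(-5))*N = 0*N = 0)
-37*(C(6, -5) + 11) = -37*(0 + 11) = -37*11 = -407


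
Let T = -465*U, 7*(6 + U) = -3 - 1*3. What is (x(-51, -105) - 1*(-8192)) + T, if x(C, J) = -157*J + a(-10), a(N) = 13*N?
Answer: 194149/7 ≈ 27736.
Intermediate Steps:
U = -48/7 (U = -6 + (-3 - 1*3)/7 = -6 + (-3 - 3)/7 = -6 + (⅐)*(-6) = -6 - 6/7 = -48/7 ≈ -6.8571)
T = 22320/7 (T = -465*(-48/7) = 22320/7 ≈ 3188.6)
x(C, J) = -130 - 157*J (x(C, J) = -157*J + 13*(-10) = -157*J - 130 = -130 - 157*J)
(x(-51, -105) - 1*(-8192)) + T = ((-130 - 157*(-105)) - 1*(-8192)) + 22320/7 = ((-130 + 16485) + 8192) + 22320/7 = (16355 + 8192) + 22320/7 = 24547 + 22320/7 = 194149/7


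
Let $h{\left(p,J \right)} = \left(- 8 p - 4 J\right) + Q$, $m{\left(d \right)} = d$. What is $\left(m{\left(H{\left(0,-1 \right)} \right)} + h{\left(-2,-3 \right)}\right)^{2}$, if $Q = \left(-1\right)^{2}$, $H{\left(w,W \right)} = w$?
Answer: $841$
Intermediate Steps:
$Q = 1$
$h{\left(p,J \right)} = 1 - 8 p - 4 J$ ($h{\left(p,J \right)} = \left(- 8 p - 4 J\right) + 1 = 1 - 8 p - 4 J$)
$\left(m{\left(H{\left(0,-1 \right)} \right)} + h{\left(-2,-3 \right)}\right)^{2} = \left(0 - -29\right)^{2} = \left(0 + \left(1 + 16 + 12\right)\right)^{2} = \left(0 + 29\right)^{2} = 29^{2} = 841$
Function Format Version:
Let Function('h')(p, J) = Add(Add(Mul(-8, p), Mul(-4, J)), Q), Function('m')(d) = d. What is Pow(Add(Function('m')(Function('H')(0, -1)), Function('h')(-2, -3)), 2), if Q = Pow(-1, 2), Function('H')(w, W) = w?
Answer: 841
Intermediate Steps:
Q = 1
Function('h')(p, J) = Add(1, Mul(-8, p), Mul(-4, J)) (Function('h')(p, J) = Add(Add(Mul(-8, p), Mul(-4, J)), 1) = Add(1, Mul(-8, p), Mul(-4, J)))
Pow(Add(Function('m')(Function('H')(0, -1)), Function('h')(-2, -3)), 2) = Pow(Add(0, Add(1, Mul(-8, -2), Mul(-4, -3))), 2) = Pow(Add(0, Add(1, 16, 12)), 2) = Pow(Add(0, 29), 2) = Pow(29, 2) = 841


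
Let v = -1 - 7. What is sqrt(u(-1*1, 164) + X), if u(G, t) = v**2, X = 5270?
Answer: sqrt(5334) ≈ 73.034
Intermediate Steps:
v = -8
u(G, t) = 64 (u(G, t) = (-8)**2 = 64)
sqrt(u(-1*1, 164) + X) = sqrt(64 + 5270) = sqrt(5334)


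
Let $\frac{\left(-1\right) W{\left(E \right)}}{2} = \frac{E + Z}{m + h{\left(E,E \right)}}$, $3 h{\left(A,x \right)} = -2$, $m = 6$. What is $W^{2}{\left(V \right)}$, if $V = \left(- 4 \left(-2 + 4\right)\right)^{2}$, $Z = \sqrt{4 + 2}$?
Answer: $\frac{18459}{32} + 18 \sqrt{6} \approx 620.93$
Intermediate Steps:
$h{\left(A,x \right)} = - \frac{2}{3}$ ($h{\left(A,x \right)} = \frac{1}{3} \left(-2\right) = - \frac{2}{3}$)
$Z = \sqrt{6} \approx 2.4495$
$V = 64$ ($V = \left(\left(-4\right) 2\right)^{2} = \left(-8\right)^{2} = 64$)
$W{\left(E \right)} = - \frac{3 E}{8} - \frac{3 \sqrt{6}}{8}$ ($W{\left(E \right)} = - 2 \frac{E + \sqrt{6}}{6 - \frac{2}{3}} = - 2 \frac{E + \sqrt{6}}{\frac{16}{3}} = - 2 \left(E + \sqrt{6}\right) \frac{3}{16} = - 2 \left(\frac{3 E}{16} + \frac{3 \sqrt{6}}{16}\right) = - \frac{3 E}{8} - \frac{3 \sqrt{6}}{8}$)
$W^{2}{\left(V \right)} = \left(\left(- \frac{3}{8}\right) 64 - \frac{3 \sqrt{6}}{8}\right)^{2} = \left(-24 - \frac{3 \sqrt{6}}{8}\right)^{2}$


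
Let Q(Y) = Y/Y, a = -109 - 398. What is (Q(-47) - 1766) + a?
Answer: -2272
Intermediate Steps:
a = -507
Q(Y) = 1
(Q(-47) - 1766) + a = (1 - 1766) - 507 = -1765 - 507 = -2272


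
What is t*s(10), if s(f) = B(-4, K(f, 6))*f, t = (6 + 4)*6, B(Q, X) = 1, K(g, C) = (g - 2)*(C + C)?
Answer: 600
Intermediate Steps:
K(g, C) = 2*C*(-2 + g) (K(g, C) = (-2 + g)*(2*C) = 2*C*(-2 + g))
t = 60 (t = 10*6 = 60)
s(f) = f (s(f) = 1*f = f)
t*s(10) = 60*10 = 600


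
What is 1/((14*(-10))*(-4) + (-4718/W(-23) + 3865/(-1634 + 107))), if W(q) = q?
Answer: 35121/26783251 ≈ 0.0013113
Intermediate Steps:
1/((14*(-10))*(-4) + (-4718/W(-23) + 3865/(-1634 + 107))) = 1/((14*(-10))*(-4) + (-4718/(-23) + 3865/(-1634 + 107))) = 1/(-140*(-4) + (-4718*(-1/23) + 3865/(-1527))) = 1/(560 + (4718/23 + 3865*(-1/1527))) = 1/(560 + (4718/23 - 3865/1527)) = 1/(560 + 7115491/35121) = 1/(26783251/35121) = 35121/26783251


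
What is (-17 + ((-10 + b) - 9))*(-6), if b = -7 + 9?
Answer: 204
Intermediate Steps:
b = 2
(-17 + ((-10 + b) - 9))*(-6) = (-17 + ((-10 + 2) - 9))*(-6) = (-17 + (-8 - 9))*(-6) = (-17 - 17)*(-6) = -34*(-6) = 204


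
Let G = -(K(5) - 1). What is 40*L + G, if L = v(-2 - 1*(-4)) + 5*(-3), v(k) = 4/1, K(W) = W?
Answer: -444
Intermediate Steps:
G = -4 (G = -(5 - 1) = -1*4 = -4)
v(k) = 4 (v(k) = 4*1 = 4)
L = -11 (L = 4 + 5*(-3) = 4 - 15 = -11)
40*L + G = 40*(-11) - 4 = -440 - 4 = -444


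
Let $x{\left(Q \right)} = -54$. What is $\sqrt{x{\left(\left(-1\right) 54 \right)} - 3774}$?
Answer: $2 i \sqrt{957} \approx 61.871 i$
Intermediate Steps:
$\sqrt{x{\left(\left(-1\right) 54 \right)} - 3774} = \sqrt{-54 - 3774} = \sqrt{-3828} = 2 i \sqrt{957}$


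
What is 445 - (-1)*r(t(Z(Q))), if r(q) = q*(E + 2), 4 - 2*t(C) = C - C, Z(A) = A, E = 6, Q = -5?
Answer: 461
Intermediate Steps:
t(C) = 2 (t(C) = 2 - (C - C)/2 = 2 - 1/2*0 = 2 + 0 = 2)
r(q) = 8*q (r(q) = q*(6 + 2) = q*8 = 8*q)
445 - (-1)*r(t(Z(Q))) = 445 - (-1)*8*2 = 445 - (-1)*16 = 445 - 1*(-16) = 445 + 16 = 461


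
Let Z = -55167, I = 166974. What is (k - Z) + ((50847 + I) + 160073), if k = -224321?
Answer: 208740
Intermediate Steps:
(k - Z) + ((50847 + I) + 160073) = (-224321 - 1*(-55167)) + ((50847 + 166974) + 160073) = (-224321 + 55167) + (217821 + 160073) = -169154 + 377894 = 208740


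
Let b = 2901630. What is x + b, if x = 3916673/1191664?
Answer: 3457771928993/1191664 ≈ 2.9016e+6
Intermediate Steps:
x = 3916673/1191664 (x = 3916673*(1/1191664) = 3916673/1191664 ≈ 3.2867)
x + b = 3916673/1191664 + 2901630 = 3457771928993/1191664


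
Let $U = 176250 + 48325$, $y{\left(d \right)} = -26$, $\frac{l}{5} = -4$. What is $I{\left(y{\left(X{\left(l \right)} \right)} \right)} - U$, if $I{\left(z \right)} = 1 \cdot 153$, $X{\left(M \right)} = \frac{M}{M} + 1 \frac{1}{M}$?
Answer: $-224422$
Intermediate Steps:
$l = -20$ ($l = 5 \left(-4\right) = -20$)
$X{\left(M \right)} = 1 + \frac{1}{M}$
$I{\left(z \right)} = 153$
$U = 224575$
$I{\left(y{\left(X{\left(l \right)} \right)} \right)} - U = 153 - 224575 = -224422$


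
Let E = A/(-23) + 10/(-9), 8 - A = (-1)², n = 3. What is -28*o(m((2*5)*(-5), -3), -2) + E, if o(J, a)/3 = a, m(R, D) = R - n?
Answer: 34483/207 ≈ 166.58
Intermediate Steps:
A = 7 (A = 8 - 1*(-1)² = 8 - 1*1 = 8 - 1 = 7)
m(R, D) = -3 + R (m(R, D) = R - 1*3 = R - 3 = -3 + R)
o(J, a) = 3*a
E = -293/207 (E = 7/(-23) + 10/(-9) = 7*(-1/23) + 10*(-⅑) = -7/23 - 10/9 = -293/207 ≈ -1.4155)
-28*o(m((2*5)*(-5), -3), -2) + E = -84*(-2) - 293/207 = -28*(-6) - 293/207 = 168 - 293/207 = 34483/207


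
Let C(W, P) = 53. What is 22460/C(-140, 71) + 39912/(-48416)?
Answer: 135663503/320756 ≈ 422.95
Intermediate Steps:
22460/C(-140, 71) + 39912/(-48416) = 22460/53 + 39912/(-48416) = 22460*(1/53) + 39912*(-1/48416) = 22460/53 - 4989/6052 = 135663503/320756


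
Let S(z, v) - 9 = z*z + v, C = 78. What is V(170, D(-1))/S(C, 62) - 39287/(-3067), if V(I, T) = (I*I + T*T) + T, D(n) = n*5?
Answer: 66101825/3775477 ≈ 17.508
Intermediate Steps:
D(n) = 5*n
S(z, v) = 9 + v + z² (S(z, v) = 9 + (z*z + v) = 9 + (z² + v) = 9 + (v + z²) = 9 + v + z²)
V(I, T) = T + I² + T² (V(I, T) = (I² + T²) + T = T + I² + T²)
V(170, D(-1))/S(C, 62) - 39287/(-3067) = (5*(-1) + 170² + (5*(-1))²)/(9 + 62 + 78²) - 39287/(-3067) = (-5 + 28900 + (-5)²)/(9 + 62 + 6084) - 39287*(-1/3067) = (-5 + 28900 + 25)/6155 + 39287/3067 = 28920*(1/6155) + 39287/3067 = 5784/1231 + 39287/3067 = 66101825/3775477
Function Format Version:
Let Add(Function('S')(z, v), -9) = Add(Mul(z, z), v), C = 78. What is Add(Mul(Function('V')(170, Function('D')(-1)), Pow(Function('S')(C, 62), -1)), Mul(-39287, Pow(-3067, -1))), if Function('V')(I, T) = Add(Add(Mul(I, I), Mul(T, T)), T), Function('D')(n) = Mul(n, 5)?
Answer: Rational(66101825, 3775477) ≈ 17.508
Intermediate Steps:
Function('D')(n) = Mul(5, n)
Function('S')(z, v) = Add(9, v, Pow(z, 2)) (Function('S')(z, v) = Add(9, Add(Mul(z, z), v)) = Add(9, Add(Pow(z, 2), v)) = Add(9, Add(v, Pow(z, 2))) = Add(9, v, Pow(z, 2)))
Function('V')(I, T) = Add(T, Pow(I, 2), Pow(T, 2)) (Function('V')(I, T) = Add(Add(Pow(I, 2), Pow(T, 2)), T) = Add(T, Pow(I, 2), Pow(T, 2)))
Add(Mul(Function('V')(170, Function('D')(-1)), Pow(Function('S')(C, 62), -1)), Mul(-39287, Pow(-3067, -1))) = Add(Mul(Add(Mul(5, -1), Pow(170, 2), Pow(Mul(5, -1), 2)), Pow(Add(9, 62, Pow(78, 2)), -1)), Mul(-39287, Pow(-3067, -1))) = Add(Mul(Add(-5, 28900, Pow(-5, 2)), Pow(Add(9, 62, 6084), -1)), Mul(-39287, Rational(-1, 3067))) = Add(Mul(Add(-5, 28900, 25), Pow(6155, -1)), Rational(39287, 3067)) = Add(Mul(28920, Rational(1, 6155)), Rational(39287, 3067)) = Add(Rational(5784, 1231), Rational(39287, 3067)) = Rational(66101825, 3775477)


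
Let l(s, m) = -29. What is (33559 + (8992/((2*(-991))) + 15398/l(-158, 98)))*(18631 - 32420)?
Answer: -13086620040911/28739 ≈ -4.5536e+8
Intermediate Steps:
(33559 + (8992/((2*(-991))) + 15398/l(-158, 98)))*(18631 - 32420) = (33559 + (8992/((2*(-991))) + 15398/(-29)))*(18631 - 32420) = (33559 + (8992/(-1982) + 15398*(-1/29)))*(-13789) = (33559 + (8992*(-1/1982) - 15398/29))*(-13789) = (33559 + (-4496/991 - 15398/29))*(-13789) = (33559 - 15389802/28739)*(-13789) = (949062299/28739)*(-13789) = -13086620040911/28739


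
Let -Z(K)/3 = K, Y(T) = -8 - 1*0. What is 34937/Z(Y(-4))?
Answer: 34937/24 ≈ 1455.7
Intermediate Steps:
Y(T) = -8 (Y(T) = -8 + 0 = -8)
Z(K) = -3*K
34937/Z(Y(-4)) = 34937/((-3*(-8))) = 34937/24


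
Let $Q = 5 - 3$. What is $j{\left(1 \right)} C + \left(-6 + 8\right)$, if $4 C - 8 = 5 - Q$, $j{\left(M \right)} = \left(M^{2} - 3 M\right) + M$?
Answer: $- \frac{3}{4} \approx -0.75$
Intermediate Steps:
$Q = 2$
$j{\left(M \right)} = M^{2} - 2 M$
$C = \frac{11}{4}$ ($C = 2 + \frac{5 - 2}{4} = 2 + \frac{1}{4} \cdot 3 = 2 + \frac{3}{4} = \frac{11}{4} \approx 2.75$)
$j{\left(1 \right)} C + \left(-6 + 8\right) = 1 \left(-2 + 1\right) \frac{11}{4} + \left(-6 + 8\right) = 1 \left(-1\right) \frac{11}{4} + 2 = \left(-1\right) \frac{11}{4} + 2 = - \frac{11}{4} + 2 = - \frac{3}{4}$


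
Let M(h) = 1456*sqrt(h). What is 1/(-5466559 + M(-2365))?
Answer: -780937/4269754421303 - 208*I*sqrt(2365)/4269754421303 ≈ -1.829e-7 - 2.3691e-9*I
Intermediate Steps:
1/(-5466559 + M(-2365)) = 1/(-5466559 + 1456*sqrt(-2365)) = 1/(-5466559 + 1456*(I*sqrt(2365))) = 1/(-5466559 + 1456*I*sqrt(2365))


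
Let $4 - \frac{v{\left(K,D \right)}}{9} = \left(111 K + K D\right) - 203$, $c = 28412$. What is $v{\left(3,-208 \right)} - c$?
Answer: $-23930$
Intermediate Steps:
$v{\left(K,D \right)} = 1863 - 999 K - 9 D K$ ($v{\left(K,D \right)} = 36 - 9 \left(\left(111 K + K D\right) - 203\right) = 36 - 9 \left(\left(111 K + D K\right) - 203\right) = 36 - 9 \left(-203 + 111 K + D K\right) = 36 - \left(-1827 + 999 K + 9 D K\right) = 1863 - 999 K - 9 D K$)
$v{\left(3,-208 \right)} - c = \left(1863 - 2997 - \left(-1872\right) 3\right) - 28412 = \left(1863 - 2997 + 5616\right) - 28412 = 4482 - 28412 = -23930$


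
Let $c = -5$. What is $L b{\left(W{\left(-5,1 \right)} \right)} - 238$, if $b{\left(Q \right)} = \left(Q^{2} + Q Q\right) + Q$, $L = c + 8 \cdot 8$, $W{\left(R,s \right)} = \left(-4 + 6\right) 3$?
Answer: $4364$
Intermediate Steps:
$W{\left(R,s \right)} = 6$ ($W{\left(R,s \right)} = 2 \cdot 3 = 6$)
$L = 59$ ($L = -5 + 8 \cdot 8 = -5 + 64 = 59$)
$b{\left(Q \right)} = Q + 2 Q^{2}$ ($b{\left(Q \right)} = \left(Q^{2} + Q^{2}\right) + Q = 2 Q^{2} + Q = Q + 2 Q^{2}$)
$L b{\left(W{\left(-5,1 \right)} \right)} - 238 = 59 \cdot 6 \left(1 + 2 \cdot 6\right) - 238 = 59 \cdot 6 \left(1 + 12\right) - 238 = 59 \cdot 6 \cdot 13 - 238 = 59 \cdot 78 - 238 = 4602 - 238 = 4364$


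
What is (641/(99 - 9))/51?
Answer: 641/4590 ≈ 0.13965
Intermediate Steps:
(641/(99 - 9))/51 = (641/90)*(1/51) = 641/4590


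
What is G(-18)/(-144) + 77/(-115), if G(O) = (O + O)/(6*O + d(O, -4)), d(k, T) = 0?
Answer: -33379/49680 ≈ -0.67188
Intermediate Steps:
G(O) = ⅓ (G(O) = (O + O)/(6*O + 0) = (2*O)/((6*O)) = (2*O)*(1/(6*O)) = ⅓)
G(-18)/(-144) + 77/(-115) = (⅓)/(-144) + 77/(-115) = (⅓)*(-1/144) + 77*(-1/115) = -1/432 - 77/115 = -33379/49680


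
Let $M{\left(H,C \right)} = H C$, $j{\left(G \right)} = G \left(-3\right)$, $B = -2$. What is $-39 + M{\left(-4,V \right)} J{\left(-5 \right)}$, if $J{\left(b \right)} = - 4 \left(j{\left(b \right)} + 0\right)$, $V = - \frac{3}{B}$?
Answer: $321$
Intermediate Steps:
$V = \frac{3}{2}$ ($V = - \frac{3}{-2} = \left(-3\right) \left(- \frac{1}{2}\right) = \frac{3}{2} \approx 1.5$)
$j{\left(G \right)} = - 3 G$
$M{\left(H,C \right)} = C H$
$J{\left(b \right)} = 12 b$ ($J{\left(b \right)} = - 4 \left(- 3 b + 0\right) = - 4 \left(- 3 b\right) = 12 b$)
$-39 + M{\left(-4,V \right)} J{\left(-5 \right)} = -39 + \frac{3}{2} \left(-4\right) 12 \left(-5\right) = -39 - -360 = -39 + 360 = 321$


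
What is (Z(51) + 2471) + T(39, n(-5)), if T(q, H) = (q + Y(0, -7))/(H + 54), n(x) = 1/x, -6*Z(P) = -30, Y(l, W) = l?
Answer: 666239/269 ≈ 2476.7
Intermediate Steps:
Z(P) = 5 (Z(P) = -1/6*(-30) = 5)
T(q, H) = q/(54 + H) (T(q, H) = (q + 0)/(H + 54) = q/(54 + H))
(Z(51) + 2471) + T(39, n(-5)) = (5 + 2471) + 39/(54 + 1/(-5)) = 2476 + 39/(54 - 1/5) = 2476 + 39/(269/5) = 2476 + 39*(5/269) = 2476 + 195/269 = 666239/269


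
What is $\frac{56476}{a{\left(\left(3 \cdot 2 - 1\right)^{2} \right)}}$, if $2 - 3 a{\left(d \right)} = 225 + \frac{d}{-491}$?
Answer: $- \frac{20797287}{27367} \approx -759.94$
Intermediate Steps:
$a{\left(d \right)} = - \frac{223}{3} + \frac{d}{1473}$ ($a{\left(d \right)} = \frac{2}{3} - \frac{225 + \frac{d}{-491}}{3} = \frac{2}{3} - \frac{225 + d \left(- \frac{1}{491}\right)}{3} = \frac{2}{3} - \frac{225 - \frac{d}{491}}{3} = \frac{2}{3} + \left(-75 + \frac{d}{1473}\right) = - \frac{223}{3} + \frac{d}{1473}$)
$\frac{56476}{a{\left(\left(3 \cdot 2 - 1\right)^{2} \right)}} = \frac{56476}{- \frac{223}{3} + \frac{\left(3 \cdot 2 - 1\right)^{2}}{1473}} = \frac{56476}{- \frac{223}{3} + \frac{\left(6 - 1\right)^{2}}{1473}} = \frac{56476}{- \frac{223}{3} + \frac{5^{2}}{1473}} = \frac{56476}{- \frac{223}{3} + \frac{1}{1473} \cdot 25} = \frac{56476}{- \frac{223}{3} + \frac{25}{1473}} = \frac{56476}{- \frac{109468}{1473}} = 56476 \left(- \frac{1473}{109468}\right) = - \frac{20797287}{27367}$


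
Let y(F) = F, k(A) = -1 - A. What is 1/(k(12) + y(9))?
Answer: -1/4 ≈ -0.25000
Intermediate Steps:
1/(k(12) + y(9)) = 1/((-1 - 1*12) + 9) = 1/((-1 - 12) + 9) = 1/(-13 + 9) = 1/(-4) = -1/4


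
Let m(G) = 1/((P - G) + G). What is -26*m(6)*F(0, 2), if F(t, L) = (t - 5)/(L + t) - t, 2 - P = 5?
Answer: -65/3 ≈ -21.667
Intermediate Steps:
P = -3 (P = 2 - 1*5 = 2 - 5 = -3)
F(t, L) = -t + (-5 + t)/(L + t) (F(t, L) = (-5 + t)/(L + t) - t = -t + (-5 + t)/(L + t))
m(G) = -1/3 (m(G) = 1/((-3 - G) + G) = 1/(-3) = -1/3)
-26*m(6)*F(0, 2) = -(-26)*(-5 + 0 - 1*0**2 - 1*2*0)/(2 + 0)/3 = -(-26)*(-5 + 0 - 1*0 + 0)/2/3 = -(-26)*(-5 + 0 + 0 + 0)/2/3 = -(-26)*(1/2)*(-5)/3 = -(-26)*(-5)/(3*2) = -26*5/6 = -65/3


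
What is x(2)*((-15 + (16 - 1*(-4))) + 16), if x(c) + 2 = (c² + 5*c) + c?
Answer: 294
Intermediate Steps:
x(c) = -2 + c² + 6*c (x(c) = -2 + ((c² + 5*c) + c) = -2 + (c² + 6*c) = -2 + c² + 6*c)
x(2)*((-15 + (16 - 1*(-4))) + 16) = (-2 + 2² + 6*2)*((-15 + (16 - 1*(-4))) + 16) = (-2 + 4 + 12)*((-15 + (16 + 4)) + 16) = 14*((-15 + 20) + 16) = 14*(5 + 16) = 14*21 = 294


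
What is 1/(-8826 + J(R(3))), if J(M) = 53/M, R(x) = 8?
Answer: -8/70555 ≈ -0.00011339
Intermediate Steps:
1/(-8826 + J(R(3))) = 1/(-8826 + 53/8) = 1/(-70555/8) = -8/70555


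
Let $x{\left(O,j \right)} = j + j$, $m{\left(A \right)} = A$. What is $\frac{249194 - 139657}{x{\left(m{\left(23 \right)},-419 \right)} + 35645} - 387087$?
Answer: $- \frac{13473227672}{34807} \approx -3.8708 \cdot 10^{5}$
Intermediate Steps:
$x{\left(O,j \right)} = 2 j$
$\frac{249194 - 139657}{x{\left(m{\left(23 \right)},-419 \right)} + 35645} - 387087 = \frac{249194 - 139657}{2 \left(-419\right) + 35645} - 387087 = \frac{109537}{-838 + 35645} - 387087 = \frac{109537}{34807} - 387087 = - \frac{13473227672}{34807}$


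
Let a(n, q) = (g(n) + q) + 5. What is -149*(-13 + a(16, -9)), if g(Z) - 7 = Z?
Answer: -894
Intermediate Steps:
g(Z) = 7 + Z
a(n, q) = 12 + n + q (a(n, q) = ((7 + n) + q) + 5 = (7 + n + q) + 5 = 12 + n + q)
-149*(-13 + a(16, -9)) = -149*(-13 + (12 + 16 - 9)) = -149*(-13 + 19) = -149*6 = -894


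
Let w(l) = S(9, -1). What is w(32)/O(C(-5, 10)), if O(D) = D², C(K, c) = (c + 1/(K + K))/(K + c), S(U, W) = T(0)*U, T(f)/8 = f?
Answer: 0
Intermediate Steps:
T(f) = 8*f
S(U, W) = 0 (S(U, W) = (8*0)*U = 0*U = 0)
C(K, c) = (c + 1/(2*K))/(K + c)
w(l) = 0
w(32)/O(C(-5, 10)) = 0/(((½ - 5*10)/((-5)*(-5 + 10)))²) = 0/((-⅕*(½ - 50)/5)²) = 0/((-⅕*⅕*(-99/2))²) = 0/((99/50)²) = 0/(9801/2500) = 0*(2500/9801) = 0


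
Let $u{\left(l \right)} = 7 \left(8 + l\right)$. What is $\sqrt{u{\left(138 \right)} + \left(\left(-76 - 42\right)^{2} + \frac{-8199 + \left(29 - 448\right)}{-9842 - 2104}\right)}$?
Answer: $\frac{\sqrt{533250129291}}{5973} \approx 122.26$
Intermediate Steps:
$u{\left(l \right)} = 56 + 7 l$
$\sqrt{u{\left(138 \right)} + \left(\left(-76 - 42\right)^{2} + \frac{-8199 + \left(29 - 448\right)}{-9842 - 2104}\right)} = \sqrt{\left(56 + 7 \cdot 138\right) + \left(\left(-76 - 42\right)^{2} + \frac{-8199 + \left(29 - 448\right)}{-9842 - 2104}\right)} = \sqrt{\left(56 + 966\right) + \left(\left(-118\right)^{2} + \frac{-8199 + \left(29 - 448\right)}{-11946}\right)} = \sqrt{1022 + \left(13924 + \left(-8199 - 419\right) \left(- \frac{1}{11946}\right)\right)} = \sqrt{1022 + \left(13924 - - \frac{4309}{5973}\right)} = \sqrt{1022 + \left(13924 + \frac{4309}{5973}\right)} = \sqrt{1022 + \frac{83172361}{5973}} = \sqrt{\frac{89276767}{5973}} = \frac{\sqrt{533250129291}}{5973}$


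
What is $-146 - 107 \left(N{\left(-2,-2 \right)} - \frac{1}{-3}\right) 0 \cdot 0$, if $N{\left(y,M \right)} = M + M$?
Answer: $-146$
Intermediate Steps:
$N{\left(y,M \right)} = 2 M$
$-146 - 107 \left(N{\left(-2,-2 \right)} - \frac{1}{-3}\right) 0 \cdot 0 = -146 - 107 \left(2 \left(-2\right) - \frac{1}{-3}\right) 0 \cdot 0 = -146 - 107 \left(-4 - - \frac{1}{3}\right) 0 \cdot 0 = -146 - 107 \left(-4 + \frac{1}{3}\right) 0 \cdot 0 = -146 - 107 \left(- \frac{11}{3}\right) 0 \cdot 0 = -146 - 107 \cdot 0 \cdot 0 = -146 - 0 = -146 + 0 = -146$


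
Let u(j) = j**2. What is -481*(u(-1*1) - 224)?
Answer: 107263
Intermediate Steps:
-481*(u(-1*1) - 224) = -481*((-1*1)**2 - 224) = -481*((-1)**2 - 224) = -481*(1 - 224) = -481*(-223) = 107263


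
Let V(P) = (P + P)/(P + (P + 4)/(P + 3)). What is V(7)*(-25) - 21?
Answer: -5201/81 ≈ -64.210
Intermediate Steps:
V(P) = 2*P/(P + (4 + P)/(3 + P)) (V(P) = (2*P)/(P + (4 + P)/(3 + P)) = 2*P/(P + (4 + P)/(3 + P)))
V(7)*(-25) - 21 = (2*7*(3 + 7)/(4 + 7² + 4*7))*(-25) - 21 = (2*7*10/(4 + 49 + 28))*(-25) - 21 = (2*7*10/81)*(-25) - 21 = (2*7*(1/81)*10)*(-25) - 21 = (140/81)*(-25) - 21 = -3500/81 - 21 = -5201/81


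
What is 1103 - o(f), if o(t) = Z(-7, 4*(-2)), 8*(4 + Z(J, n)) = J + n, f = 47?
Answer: 8871/8 ≈ 1108.9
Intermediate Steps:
Z(J, n) = -4 + J/8 + n/8 (Z(J, n) = -4 + (J + n)/8 = -4 + (J/8 + n/8) = -4 + J/8 + n/8)
o(t) = -47/8 (o(t) = -4 + (⅛)*(-7) + (4*(-2))/8 = -4 - 7/8 + (⅛)*(-8) = -4 - 7/8 - 1 = -47/8)
1103 - o(f) = 1103 - 1*(-47/8) = 1103 + 47/8 = 8871/8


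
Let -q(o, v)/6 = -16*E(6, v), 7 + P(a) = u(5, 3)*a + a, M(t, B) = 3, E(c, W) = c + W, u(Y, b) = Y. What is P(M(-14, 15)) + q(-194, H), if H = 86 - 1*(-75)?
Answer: 16043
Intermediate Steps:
E(c, W) = W + c
H = 161 (H = 86 + 75 = 161)
P(a) = -7 + 6*a (P(a) = -7 + (5*a + a) = -7 + 6*a)
q(o, v) = 576 + 96*v (q(o, v) = -(-96)*(v + 6) = -(-96)*(6 + v) = -6*(-96 - 16*v) = 576 + 96*v)
P(M(-14, 15)) + q(-194, H) = (-7 + 6*3) + (576 + 96*161) = (-7 + 18) + (576 + 15456) = 11 + 16032 = 16043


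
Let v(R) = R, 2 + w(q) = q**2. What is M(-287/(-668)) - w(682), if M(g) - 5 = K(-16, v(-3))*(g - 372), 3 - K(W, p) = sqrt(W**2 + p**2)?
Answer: -311442783/668 + 248209*sqrt(265)/668 ≈ -4.6018e+5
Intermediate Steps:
w(q) = -2 + q**2
K(W, p) = 3 - sqrt(W**2 + p**2)
M(g) = 5 + (-372 + g)*(3 - sqrt(265)) (M(g) = 5 + (3 - sqrt((-16)**2 + (-3)**2))*(g - 372) = 5 + (3 - sqrt(256 + 9))*(-372 + g) = 5 + (3 - sqrt(265))*(-372 + g) = 5 + (-372 + g)*(3 - sqrt(265)))
M(-287/(-668)) - w(682) = (-1111 + 372*sqrt(265) + (-287/(-668))*(3 - sqrt(265))) - (-2 + 682**2) = (-1111 + 372*sqrt(265) + (-287*(-1/668))*(3 - sqrt(265))) - (-2 + 465124) = (-1111 + 372*sqrt(265) + 287*(3 - sqrt(265))/668) - 1*465122 = (-1111 + 372*sqrt(265) + (861/668 - 287*sqrt(265)/668)) - 465122 = (-741287/668 + 248209*sqrt(265)/668) - 465122 = -311442783/668 + 248209*sqrt(265)/668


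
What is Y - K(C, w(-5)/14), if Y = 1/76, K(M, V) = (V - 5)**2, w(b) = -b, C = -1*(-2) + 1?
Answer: -40113/1862 ≈ -21.543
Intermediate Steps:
C = 3 (C = 2 + 1 = 3)
K(M, V) = (-5 + V)**2
Y = 1/76 ≈ 0.013158
Y - K(C, w(-5)/14) = 1/76 - (-5 - 1*(-5)/14)**2 = 1/76 - (-5 + 5*(1/14))**2 = 1/76 - (-5 + 5/14)**2 = 1/76 - (-65/14)**2 = 1/76 - 1*4225/196 = 1/76 - 4225/196 = -40113/1862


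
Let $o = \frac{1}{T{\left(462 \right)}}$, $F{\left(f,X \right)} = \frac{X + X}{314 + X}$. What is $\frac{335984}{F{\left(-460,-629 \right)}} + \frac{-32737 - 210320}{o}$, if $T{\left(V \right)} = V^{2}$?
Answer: $- \frac{32631874758252}{629} \approx -5.1879 \cdot 10^{10}$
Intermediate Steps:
$F{\left(f,X \right)} = \frac{2 X}{314 + X}$
$o = \frac{1}{213444}$ ($o = \frac{1}{462^{2}} = \frac{1}{213444} \approx 4.6851 \cdot 10^{-6}$)
$\frac{335984}{F{\left(-460,-629 \right)}} + \frac{-32737 - 210320}{o} = \frac{335984}{2 \left(-629\right) \frac{1}{314 - 629}} + \left(-32737 - 210320\right) \frac{1}{\frac{1}{213444}} = \frac{335984}{2 \left(-629\right) \frac{1}{-315}} + \left(-32737 - 210320\right) 213444 = \frac{335984}{2 \left(-629\right) \left(- \frac{1}{315}\right)} - 51879058308 = \frac{335984}{\frac{1258}{315}} - 51879058308 = 335984 \cdot \frac{315}{1258} - 51879058308 = \frac{52917480}{629} - 51879058308 = - \frac{32631874758252}{629}$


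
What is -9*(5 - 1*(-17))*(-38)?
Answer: 7524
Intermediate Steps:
-9*(5 - 1*(-17))*(-38) = -9*(5 + 17)*(-38) = -9*22*(-38) = -198*(-38) = 7524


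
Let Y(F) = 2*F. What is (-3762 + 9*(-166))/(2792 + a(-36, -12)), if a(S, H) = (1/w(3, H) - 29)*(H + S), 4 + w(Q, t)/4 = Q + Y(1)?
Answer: -1314/1043 ≈ -1.2598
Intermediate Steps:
w(Q, t) = -8 + 4*Q (w(Q, t) = -16 + 4*(Q + 2*1) = -16 + 4*(Q + 2) = -16 + 4*(2 + Q) = -16 + (8 + 4*Q) = -8 + 4*Q)
a(S, H) = -115*H/4 - 115*S/4 (a(S, H) = (1/(-8 + 4*3) - 29)*(H + S) = (1/(-8 + 12) - 29)*(H + S) = (1/4 - 29)*(H + S) = (¼ - 29)*(H + S) = -115*(H + S)/4 = -115*H/4 - 115*S/4)
(-3762 + 9*(-166))/(2792 + a(-36, -12)) = (-3762 + 9*(-166))/(2792 + (-115/4*(-12) - 115/4*(-36))) = (-3762 - 1494)/(2792 + (345 + 1035)) = -5256/(2792 + 1380) = -5256/4172 = -5256*1/4172 = -1314/1043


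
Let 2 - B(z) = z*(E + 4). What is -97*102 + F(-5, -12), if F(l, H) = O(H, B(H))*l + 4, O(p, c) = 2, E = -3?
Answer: -9900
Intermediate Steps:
B(z) = 2 - z (B(z) = 2 - z*(-3 + 4) = 2 - z)
F(l, H) = 4 + 2*l (F(l, H) = 2*l + 4 = 4 + 2*l)
-97*102 + F(-5, -12) = -97*102 + (4 + 2*(-5)) = -9894 + (4 - 10) = -9894 - 6 = -9900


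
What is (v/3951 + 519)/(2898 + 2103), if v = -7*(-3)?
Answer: 683530/6586317 ≈ 0.10378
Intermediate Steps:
v = 21
(v/3951 + 519)/(2898 + 2103) = (21/3951 + 519)/(2898 + 2103) = (21*(1/3951) + 519)/5001 = (7/1317 + 519)*(1/5001) = (683530/1317)*(1/5001) = 683530/6586317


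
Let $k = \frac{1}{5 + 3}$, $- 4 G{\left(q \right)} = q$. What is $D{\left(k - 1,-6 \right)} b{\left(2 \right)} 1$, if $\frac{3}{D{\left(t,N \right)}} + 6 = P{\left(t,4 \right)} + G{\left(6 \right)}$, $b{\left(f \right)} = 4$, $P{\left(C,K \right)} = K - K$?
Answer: $- \frac{8}{5} \approx -1.6$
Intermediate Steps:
$G{\left(q \right)} = - \frac{q}{4}$
$P{\left(C,K \right)} = 0$
$k = \frac{1}{8} \approx 0.125$
$D{\left(t,N \right)} = - \frac{2}{5}$ ($D{\left(t,N \right)} = \frac{3}{-6 + \left(0 - \frac{3}{2}\right)} = \frac{3}{-6 - \frac{3}{2}} = \frac{3}{- \frac{15}{2}} = 3 \left(- \frac{2}{15}\right) = - \frac{2}{5}$)
$D{\left(k - 1,-6 \right)} b{\left(2 \right)} 1 = \left(- \frac{2}{5}\right) 4 \cdot 1 = \left(- \frac{8}{5}\right) 1 = - \frac{8}{5}$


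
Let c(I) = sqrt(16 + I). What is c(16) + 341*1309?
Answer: 446369 + 4*sqrt(2) ≈ 4.4637e+5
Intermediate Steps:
c(16) + 341*1309 = sqrt(16 + 16) + 341*1309 = sqrt(32) + 446369 = 4*sqrt(2) + 446369 = 446369 + 4*sqrt(2)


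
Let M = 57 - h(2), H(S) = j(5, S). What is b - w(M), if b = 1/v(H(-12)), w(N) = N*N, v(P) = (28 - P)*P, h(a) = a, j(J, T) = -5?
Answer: -499126/165 ≈ -3025.0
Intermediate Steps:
H(S) = -5
v(P) = P*(28 - P)
M = 55 (M = 57 - 1*2 = 57 - 2 = 55)
w(N) = N²
b = -1/165 (b = 1/(-5*(28 - 1*(-5))) = 1/(-5*(28 + 5)) = 1/(-5*33) = 1/(-165) = -1/165 ≈ -0.0060606)
b - w(M) = -1/165 - 1*55² = -1/165 - 1*3025 = -1/165 - 3025 = -499126/165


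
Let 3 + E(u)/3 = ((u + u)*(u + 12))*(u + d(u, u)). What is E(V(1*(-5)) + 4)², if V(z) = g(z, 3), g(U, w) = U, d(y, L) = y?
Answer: 15129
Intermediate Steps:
V(z) = z
E(u) = -9 + 12*u²*(12 + u) (E(u) = -9 + 3*(((u + u)*(u + 12))*(u + u)) = -9 + 3*(((2*u)*(12 + u))*(2*u)) = -9 + 3*((2*u*(12 + u))*(2*u)) = -9 + 3*(4*u²*(12 + u)) = -9 + 12*u²*(12 + u))
E(V(1*(-5)) + 4)² = (-9 + 12*(1*(-5) + 4)³ + 144*(1*(-5) + 4)²)² = (-9 + 12*(-5 + 4)³ + 144*(-5 + 4)²)² = (-9 + 12*(-1)³ + 144*(-1)²)² = (-9 + 12*(-1) + 144*1)² = (-9 - 12 + 144)² = 123² = 15129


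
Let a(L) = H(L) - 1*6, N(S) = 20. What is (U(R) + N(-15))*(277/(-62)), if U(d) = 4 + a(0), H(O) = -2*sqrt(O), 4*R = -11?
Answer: -2493/31 ≈ -80.419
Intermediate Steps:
R = -11/4 (R = (1/4)*(-11) = -11/4 ≈ -2.7500)
a(L) = -6 - 2*sqrt(L) (a(L) = -2*sqrt(L) - 1*6 = -2*sqrt(L) - 6 = -6 - 2*sqrt(L))
U(d) = -2 (U(d) = 4 + (-6 - 2*sqrt(0)) = 4 + (-6 - 2*0) = 4 + (-6 + 0) = 4 - 6 = -2)
(U(R) + N(-15))*(277/(-62)) = (-2 + 20)*(277/(-62)) = 18*(277*(-1/62)) = 18*(-277/62) = -2493/31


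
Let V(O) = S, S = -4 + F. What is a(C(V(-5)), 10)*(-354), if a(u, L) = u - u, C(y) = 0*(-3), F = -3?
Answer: 0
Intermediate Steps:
S = -7 (S = -4 - 3 = -7)
V(O) = -7
C(y) = 0
a(u, L) = 0
a(C(V(-5)), 10)*(-354) = 0*(-354) = 0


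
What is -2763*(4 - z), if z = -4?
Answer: -22104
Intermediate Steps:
-2763*(4 - z) = -2763*(4 - 1*(-4)) = -2763*(4 + 4) = -2763*8 = -1*22104 = -22104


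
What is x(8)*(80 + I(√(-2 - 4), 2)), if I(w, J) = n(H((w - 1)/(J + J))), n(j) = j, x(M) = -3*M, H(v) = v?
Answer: -1914 - 6*I*√6 ≈ -1914.0 - 14.697*I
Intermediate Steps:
I(w, J) = (-1 + w)/(2*J) (I(w, J) = (w - 1)/(J + J) = (-1 + w)/((2*J)) = (-1 + w)*(1/(2*J)) = (-1 + w)/(2*J))
x(8)*(80 + I(√(-2 - 4), 2)) = (-3*8)*(80 + (½)*(-1 + √(-2 - 4))/2) = -24*(80 + (½)*(½)*(-1 + √(-6))) = -24*(80 + (½)*(½)*(-1 + I*√6)) = -24*(80 + (-¼ + I*√6/4)) = -24*(319/4 + I*√6/4) = -1914 - 6*I*√6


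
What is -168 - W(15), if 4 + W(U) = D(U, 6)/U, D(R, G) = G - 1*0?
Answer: -822/5 ≈ -164.40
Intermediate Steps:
D(R, G) = G (D(R, G) = G + 0 = G)
W(U) = -4 + 6/U
-168 - W(15) = -168 - (-4 + 6/15) = -168 - (-4 + 6*(1/15)) = -168 - (-4 + ⅖) = -168 - 1*(-18/5) = -168 + 18/5 = -822/5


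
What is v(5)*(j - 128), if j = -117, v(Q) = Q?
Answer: -1225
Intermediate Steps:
v(5)*(j - 128) = 5*(-117 - 128) = 5*(-245) = -1225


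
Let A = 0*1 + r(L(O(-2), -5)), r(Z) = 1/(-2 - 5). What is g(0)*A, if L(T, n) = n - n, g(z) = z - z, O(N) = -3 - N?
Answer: 0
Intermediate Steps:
g(z) = 0
L(T, n) = 0
r(Z) = -1/7 (r(Z) = 1/(-7) = -1/7)
A = -1/7 (A = 0*1 - 1/7 = 0 - 1/7 = -1/7 ≈ -0.14286)
g(0)*A = 0*(-1/7) = 0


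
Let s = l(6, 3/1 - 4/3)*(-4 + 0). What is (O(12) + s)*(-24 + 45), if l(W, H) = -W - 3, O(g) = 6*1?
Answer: 882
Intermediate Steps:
O(g) = 6
l(W, H) = -3 - W
s = 36 (s = (-3 - 1*6)*(-4 + 0) = (-3 - 6)*(-4) = -9*(-4) = 36)
(O(12) + s)*(-24 + 45) = (6 + 36)*(-24 + 45) = 42*21 = 882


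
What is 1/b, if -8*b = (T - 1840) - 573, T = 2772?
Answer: -8/359 ≈ -0.022284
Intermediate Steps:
b = -359/8 (b = -((2772 - 1840) - 573)/8 = -(932 - 573)/8 = -⅛*359 = -359/8 ≈ -44.875)
1/b = 1/(-359/8) = -8/359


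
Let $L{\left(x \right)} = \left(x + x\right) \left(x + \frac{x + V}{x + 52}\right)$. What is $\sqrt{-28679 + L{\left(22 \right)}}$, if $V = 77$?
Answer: $\frac{3 i \sqrt{4206197}}{37} \approx 166.29 i$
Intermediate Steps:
$L{\left(x \right)} = 2 x \left(x + \frac{77 + x}{52 + x}\right)$ ($L{\left(x \right)} = \left(x + x\right) \left(x + \frac{x + 77}{x + 52}\right) = 2 x \left(x + \frac{77 + x}{52 + x}\right)$)
$\sqrt{-28679 + L{\left(22 \right)}} = \sqrt{-28679 + 2 \cdot 22 \frac{1}{52 + 22} \left(77 + 22^{2} + 53 \cdot 22\right)} = \sqrt{-28679 + 2 \cdot 22 \cdot \frac{1}{74} \left(77 + 484 + 1166\right)} = \sqrt{-28679 + 2 \cdot 22 \cdot \frac{1}{74} \cdot 1727} = \sqrt{-28679 + \frac{37994}{37}} = \sqrt{- \frac{1023129}{37}} = \frac{3 i \sqrt{4206197}}{37}$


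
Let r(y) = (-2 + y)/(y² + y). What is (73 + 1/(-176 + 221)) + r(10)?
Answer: 36182/495 ≈ 73.095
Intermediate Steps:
r(y) = (-2 + y)/(y + y²)
(73 + 1/(-176 + 221)) + r(10) = (73 + 1/(-176 + 221)) + (-2 + 10)/(10*(1 + 10)) = (73 + 1/45) + (⅒)*8/11 = (73 + 1/45) + (⅒)*(1/11)*8 = 3286/45 + 4/55 = 36182/495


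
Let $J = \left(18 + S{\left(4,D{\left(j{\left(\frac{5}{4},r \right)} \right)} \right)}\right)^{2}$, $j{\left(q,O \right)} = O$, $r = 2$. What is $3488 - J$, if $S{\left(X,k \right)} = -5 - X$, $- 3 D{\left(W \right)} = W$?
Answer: $3407$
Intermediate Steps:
$D{\left(W \right)} = - \frac{W}{3}$
$J = 81$ ($J = \left(18 - 9\right)^{2} = 9^{2} = 81$)
$3488 - J = 3488 - 81 = 3407$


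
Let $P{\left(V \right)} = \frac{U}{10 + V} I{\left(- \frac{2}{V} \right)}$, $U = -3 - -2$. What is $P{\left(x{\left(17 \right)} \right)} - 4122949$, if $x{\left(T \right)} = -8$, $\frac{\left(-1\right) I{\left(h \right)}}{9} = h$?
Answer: $- \frac{32983583}{8} \approx -4.1229 \cdot 10^{6}$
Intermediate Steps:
$I{\left(h \right)} = - 9 h$
$U = -1$ ($U = -3 + 2 = -1$)
$P{\left(V \right)} = - \frac{18}{V \left(10 + V\right)}$ ($P{\left(V \right)} = - \frac{1}{10 + V} \left(- 9 \left(- \frac{2}{V}\right)\right) = - \frac{1}{10 + V} \frac{18}{V} = - \frac{18}{V \left(10 + V\right)}$)
$P{\left(x{\left(17 \right)} \right)} - 4122949 = - \frac{18}{\left(-8\right) \left(10 - 8\right)} - 4122949 = \left(-18\right) \left(- \frac{1}{8}\right) \frac{1}{2} - 4122949 = \frac{9}{8} - 4122949 = - \frac{32983583}{8}$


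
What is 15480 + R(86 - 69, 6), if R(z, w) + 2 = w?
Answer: 15484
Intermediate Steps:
R(z, w) = -2 + w
15480 + R(86 - 69, 6) = 15480 + (-2 + 6) = 15480 + 4 = 15484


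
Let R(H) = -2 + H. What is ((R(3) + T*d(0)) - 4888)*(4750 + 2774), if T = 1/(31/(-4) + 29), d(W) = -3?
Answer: -3125522268/85 ≈ -3.6771e+7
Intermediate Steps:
T = 4/85 (T = 1/(31*(-¼) + 29) = 1/(-31/4 + 29) = 1/(85/4) = 4/85 ≈ 0.047059)
((R(3) + T*d(0)) - 4888)*(4750 + 2774) = (((-2 + 3) + (4/85)*(-3)) - 4888)*(4750 + 2774) = ((1 - 12/85) - 4888)*7524 = (73/85 - 4888)*7524 = -415407/85*7524 = -3125522268/85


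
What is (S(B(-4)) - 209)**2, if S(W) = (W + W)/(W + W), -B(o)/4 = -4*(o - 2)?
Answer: 43264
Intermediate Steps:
B(o) = -32 + 16*o (B(o) = -(-16)*(o - 2) = -(-16)*(-2 + o) = -4*(8 - 4*o) = -32 + 16*o)
S(W) = 1 (S(W) = (2*W)/((2*W)) = (2*W)*(1/(2*W)) = 1)
(S(B(-4)) - 209)**2 = (1 - 209)**2 = (-208)**2 = 43264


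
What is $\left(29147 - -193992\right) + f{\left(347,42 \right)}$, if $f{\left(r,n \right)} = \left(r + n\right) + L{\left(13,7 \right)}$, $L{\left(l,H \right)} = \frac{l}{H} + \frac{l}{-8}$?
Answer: $\frac{12517581}{56} \approx 2.2353 \cdot 10^{5}$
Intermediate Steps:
$L{\left(l,H \right)} = - \frac{l}{8} + \frac{l}{H}$ ($L{\left(l,H \right)} = \frac{l}{H} + l \left(- \frac{1}{8}\right) = \frac{l}{H} - \frac{l}{8} = - \frac{l}{8} + \frac{l}{H}$)
$f{\left(r,n \right)} = \frac{13}{56} + n + r$ ($f{\left(r,n \right)} = \left(r + n\right) + \left(\left(- \frac{1}{8}\right) 13 + \frac{13}{7}\right) = \left(n + r\right) + \left(- \frac{13}{8} + 13 \cdot \frac{1}{7}\right) = \left(n + r\right) + \left(- \frac{13}{8} + \frac{13}{7}\right) = \left(n + r\right) + \frac{13}{56} = \frac{13}{56} + n + r$)
$\left(29147 - -193992\right) + f{\left(347,42 \right)} = \left(29147 - -193992\right) + \left(\frac{13}{56} + 42 + 347\right) = \left(29147 + 193992\right) + \frac{21797}{56} = 223139 + \frac{21797}{56} = \frac{12517581}{56}$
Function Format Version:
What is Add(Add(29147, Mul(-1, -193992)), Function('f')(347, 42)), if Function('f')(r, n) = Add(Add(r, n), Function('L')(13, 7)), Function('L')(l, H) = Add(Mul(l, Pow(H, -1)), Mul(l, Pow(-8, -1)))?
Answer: Rational(12517581, 56) ≈ 2.2353e+5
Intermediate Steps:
Function('L')(l, H) = Add(Mul(Rational(-1, 8), l), Mul(l, Pow(H, -1))) (Function('L')(l, H) = Add(Mul(l, Pow(H, -1)), Mul(l, Rational(-1, 8))) = Add(Mul(l, Pow(H, -1)), Mul(Rational(-1, 8), l)) = Add(Mul(Rational(-1, 8), l), Mul(l, Pow(H, -1))))
Function('f')(r, n) = Add(Rational(13, 56), n, r) (Function('f')(r, n) = Add(Add(r, n), Add(Mul(Rational(-1, 8), 13), Mul(13, Pow(7, -1)))) = Add(Add(n, r), Add(Rational(-13, 8), Mul(13, Rational(1, 7)))) = Add(Add(n, r), Add(Rational(-13, 8), Rational(13, 7))) = Add(Add(n, r), Rational(13, 56)) = Add(Rational(13, 56), n, r))
Add(Add(29147, Mul(-1, -193992)), Function('f')(347, 42)) = Add(Add(29147, Mul(-1, -193992)), Add(Rational(13, 56), 42, 347)) = Add(Add(29147, 193992), Rational(21797, 56)) = Add(223139, Rational(21797, 56)) = Rational(12517581, 56)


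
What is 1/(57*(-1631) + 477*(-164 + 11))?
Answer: -1/165948 ≈ -6.0260e-6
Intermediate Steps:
1/(57*(-1631) + 477*(-164 + 11)) = 1/(-92967 + 477*(-153)) = 1/(-92967 - 72981) = 1/(-165948) = -1/165948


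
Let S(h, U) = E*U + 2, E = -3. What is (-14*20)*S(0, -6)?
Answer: -5600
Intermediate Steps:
S(h, U) = 2 - 3*U (S(h, U) = -3*U + 2 = 2 - 3*U)
(-14*20)*S(0, -6) = (-14*20)*(2 - 3*(-6)) = -280*(2 + 18) = -280*20 = -5600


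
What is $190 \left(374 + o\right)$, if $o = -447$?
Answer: $-13870$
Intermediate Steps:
$190 \left(374 + o\right) = 190 \left(374 - 447\right) = 190 \left(-73\right) = -13870$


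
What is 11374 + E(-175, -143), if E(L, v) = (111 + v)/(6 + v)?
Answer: 1558270/137 ≈ 11374.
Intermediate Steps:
E(L, v) = (111 + v)/(6 + v)
11374 + E(-175, -143) = 11374 + (111 - 143)/(6 - 143) = 11374 - 32/(-137) = 11374 - 1/137*(-32) = 11374 + 32/137 = 1558270/137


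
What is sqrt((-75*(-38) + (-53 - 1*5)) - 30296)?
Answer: 12*I*sqrt(191) ≈ 165.84*I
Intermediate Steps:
sqrt((-75*(-38) + (-53 - 1*5)) - 30296) = sqrt((2850 + (-53 - 5)) - 30296) = sqrt((2850 - 58) - 30296) = sqrt(2792 - 30296) = sqrt(-27504) = 12*I*sqrt(191)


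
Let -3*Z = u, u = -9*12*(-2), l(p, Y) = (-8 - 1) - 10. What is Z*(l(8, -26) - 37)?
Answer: 4032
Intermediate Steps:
l(p, Y) = -19 (l(p, Y) = -9 - 10 = -19)
u = 216 (u = -108*(-2) = 216)
Z = -72 (Z = -1/3*216 = -72)
Z*(l(8, -26) - 37) = -72*(-19 - 37) = -72*(-56) = 4032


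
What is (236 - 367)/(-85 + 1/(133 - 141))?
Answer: 1048/681 ≈ 1.5389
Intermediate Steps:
(236 - 367)/(-85 + 1/(133 - 141)) = -131/(-85 + 1/(-8)) = -131/(-85 - ⅛) = -131/(-681/8) = -131*(-8/681) = 1048/681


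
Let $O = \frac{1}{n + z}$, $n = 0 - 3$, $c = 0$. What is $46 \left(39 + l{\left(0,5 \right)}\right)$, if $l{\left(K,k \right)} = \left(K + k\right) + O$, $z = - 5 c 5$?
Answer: $\frac{6026}{3} \approx 2008.7$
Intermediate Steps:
$n = -3$
$z = 0$ ($z = \left(-5\right) 0 \cdot 5 = 0 \cdot 5 = 0$)
$O = - \frac{1}{3}$ ($O = \frac{1}{-3 + 0} = \frac{1}{-3} = - \frac{1}{3} \approx -0.33333$)
$l{\left(K,k \right)} = - \frac{1}{3} + K + k$ ($l{\left(K,k \right)} = \left(K + k\right) - \frac{1}{3} = - \frac{1}{3} + K + k$)
$46 \left(39 + l{\left(0,5 \right)}\right) = 46 \left(39 + \left(- \frac{1}{3} + 0 + 5\right)\right) = 46 \left(39 + \frac{14}{3}\right) = 46 \cdot \frac{131}{3} = \frac{6026}{3}$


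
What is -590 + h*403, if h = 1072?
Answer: 431426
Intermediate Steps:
-590 + h*403 = -590 + 1072*403 = -590 + 432016 = 431426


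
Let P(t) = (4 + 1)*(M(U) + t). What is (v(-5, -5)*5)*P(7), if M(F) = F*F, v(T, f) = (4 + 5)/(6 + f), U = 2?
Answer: 2475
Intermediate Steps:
v(T, f) = 9/(6 + f)
M(F) = F**2
P(t) = 20 + 5*t (P(t) = (4 + 1)*(2**2 + t) = 5*(4 + t) = 20 + 5*t)
(v(-5, -5)*5)*P(7) = ((9/(6 - 5))*5)*(20 + 5*7) = ((9/1)*5)*(20 + 35) = ((9*1)*5)*55 = (9*5)*55 = 45*55 = 2475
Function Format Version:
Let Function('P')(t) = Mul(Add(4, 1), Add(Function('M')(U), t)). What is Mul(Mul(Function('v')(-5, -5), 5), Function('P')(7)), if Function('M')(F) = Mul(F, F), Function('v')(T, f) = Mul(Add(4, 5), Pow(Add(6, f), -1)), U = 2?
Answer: 2475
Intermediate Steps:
Function('v')(T, f) = Mul(9, Pow(Add(6, f), -1))
Function('M')(F) = Pow(F, 2)
Function('P')(t) = Add(20, Mul(5, t)) (Function('P')(t) = Mul(Add(4, 1), Add(Pow(2, 2), t)) = Mul(5, Add(4, t)) = Add(20, Mul(5, t)))
Mul(Mul(Function('v')(-5, -5), 5), Function('P')(7)) = Mul(Mul(Mul(9, Pow(Add(6, -5), -1)), 5), Add(20, Mul(5, 7))) = Mul(Mul(Mul(9, Pow(1, -1)), 5), Add(20, 35)) = Mul(Mul(Mul(9, 1), 5), 55) = Mul(Mul(9, 5), 55) = Mul(45, 55) = 2475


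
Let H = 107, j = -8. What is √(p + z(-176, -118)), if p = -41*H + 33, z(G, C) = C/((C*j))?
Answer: I*√69666/4 ≈ 65.986*I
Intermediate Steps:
z(G, C) = -⅛ (z(G, C) = C/((C*(-8))) = C/((-8*C)) = C*(-1/(8*C)) = -⅛)
p = -4354 (p = -41*107 + 33 = -4387 + 33 = -4354)
√(p + z(-176, -118)) = √(-4354 - ⅛) = √(-34833/8) = I*√69666/4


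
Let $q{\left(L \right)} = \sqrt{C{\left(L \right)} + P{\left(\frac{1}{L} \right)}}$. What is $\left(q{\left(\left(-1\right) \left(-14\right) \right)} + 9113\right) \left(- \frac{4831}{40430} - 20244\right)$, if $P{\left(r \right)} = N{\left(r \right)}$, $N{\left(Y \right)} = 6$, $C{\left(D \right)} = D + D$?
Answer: $- \frac{573747295451}{3110} - \frac{818469751 \sqrt{34}}{40430} \approx -1.846 \cdot 10^{8}$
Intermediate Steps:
$C{\left(D \right)} = 2 D$
$P{\left(r \right)} = 6$
$q{\left(L \right)} = \sqrt{6 + 2 L}$ ($q{\left(L \right)} = \sqrt{2 L + 6} = \sqrt{6 + 2 L}$)
$\left(q{\left(\left(-1\right) \left(-14\right) \right)} + 9113\right) \left(- \frac{4831}{40430} - 20244\right) = \left(\sqrt{6 + 2 \left(\left(-1\right) \left(-14\right)\right)} + 9113\right) \left(- \frac{4831}{40430} - 20244\right) = \left(\sqrt{6 + 2 \cdot 14} + 9113\right) \left(\left(-4831\right) \frac{1}{40430} - 20244\right) = \left(\sqrt{6 + 28} + 9113\right) \left(- \frac{4831}{40430} - 20244\right) = \left(\sqrt{34} + 9113\right) \left(- \frac{818469751}{40430}\right) = \left(9113 + \sqrt{34}\right) \left(- \frac{818469751}{40430}\right) = - \frac{573747295451}{3110} - \frac{818469751 \sqrt{34}}{40430}$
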